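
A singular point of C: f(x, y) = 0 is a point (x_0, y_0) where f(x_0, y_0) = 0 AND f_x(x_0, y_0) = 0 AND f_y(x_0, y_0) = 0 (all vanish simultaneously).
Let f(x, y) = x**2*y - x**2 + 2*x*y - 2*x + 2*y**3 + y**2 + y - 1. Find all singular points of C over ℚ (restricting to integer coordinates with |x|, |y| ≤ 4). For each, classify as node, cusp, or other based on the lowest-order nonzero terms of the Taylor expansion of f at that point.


Singular points: {(-1, 0)}; classification: node.

Compute partial derivatives:
  f_x = 2*x*y - 2*x + 2*y - 2.
  f_y = x**2 + 2*x + 6*y**2 + 2*y + 1.
Scan x_0 ∈ {−4, ..., 4}. For each x_0, f_y(x_0, y) is a polynomial in y; find its integer roots y ∈ {−4, ..., 4}, then test f_x and f at those candidates.
  x = -4: f_y(-4, y) = 6*y**2 + 2*y + 9; no integer root y with |y| ≤ 4.
  x = -3: f_y(-3, y) = 6*y**2 + 2*y + 4; no integer root y with |y| ≤ 4.
  x = -2: f_y(-2, y) = 6*y**2 + 2*y + 1; no integer root y with |y| ≤ 4.
  x = -1: f_y(-1, y) = 6*y**2 + 2*y; vanishes at y ∈ {0}. (-1, 0): f_x = 0, f = 0 — SINGULAR.
  x = 0: f_y(0, y) = 6*y**2 + 2*y + 1; no integer root y with |y| ≤ 4.
  x = 1: f_y(1, y) = 6*y**2 + 2*y + 4; no integer root y with |y| ≤ 4.
  x = 2: f_y(2, y) = 6*y**2 + 2*y + 9; no integer root y with |y| ≤ 4.
  x = 3: f_y(3, y) = 6*y**2 + 2*y + 16; no integer root y with |y| ≤ 4.
  x = 4: f_y(4, y) = 6*y**2 + 2*y + 25; no integer root y with |y| ≤ 4.
Only singular point on the grid: (-1, 0).
Classify: substitute x = -1 + u, y = 0 + v and expand: f = u**2*v - u**2 + 2*v**3 + v**2.
No constant or linear terms (consistent with a singular point). Quadratic part: -u**2 + v**2. Cubic part: u**2*v + 2*v**3.
The quadratic part v**2 - u**2 = (v − u)(v + u) splits into two distinct linear factors, so there are two distinct tangent lines y − 0 = ±(x − -1) — this is a node (ordinary double point).
Classification: node.


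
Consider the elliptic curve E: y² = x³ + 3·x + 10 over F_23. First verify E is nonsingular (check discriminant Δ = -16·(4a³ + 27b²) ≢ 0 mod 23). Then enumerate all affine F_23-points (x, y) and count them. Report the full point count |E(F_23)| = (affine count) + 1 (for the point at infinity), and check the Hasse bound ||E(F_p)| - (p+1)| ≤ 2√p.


Affine points = {(2, 1), (2, 22), (3, 0), (5, 9), (5, 14), (7, 11), (7, 12), (12, 7), (12, 16), (14, 6), (14, 17), (15, 7), (15, 16), (17, 11), (17, 12), (18, 10), (18, 13), (19, 7), (19, 16), (22, 11), (22, 12)}; affine count = 21; |E(F_23)| = 22.

Discriminant check: Δ ∝ 4a³ + 27b² = 4·3³ + 27·10² = 4·27 + 27·100 ≡ 2 (mod 23). Nonzero ⇒ E is nonsingular.
For each x ∈ F_23, compute rhs = x³ + 3·x + 10 mod 23, then count y ∈ F_23 with y² ≡ rhs.
  x = 0: rhs = 10, matching y values: none (0 points).
  x = 1: rhs = 14, matching y values: none (0 points).
  x = 2: rhs = 1, matching y values: 1, 22 (2 points).
  x = 3: rhs = 0, matching y values: 0 (1 points).
  x = 4: rhs = 17, matching y values: none (0 points).
  x = 5: rhs = 12, matching y values: 9, 14 (2 points).
  x = 6: rhs = 14, matching y values: none (0 points).
  x = 7: rhs = 6, matching y values: 11, 12 (2 points).
  x = 8: rhs = 17, matching y values: none (0 points).
  x = 9: rhs = 7, matching y values: none (0 points).
  x = 10: rhs = 5, matching y values: none (0 points).
  x = 11: rhs = 17, matching y values: none (0 points).
  x = 12: rhs = 3, matching y values: 7, 16 (2 points).
  x = 13: rhs = 15, matching y values: none (0 points).
  x = 14: rhs = 13, matching y values: 6, 17 (2 points).
  x = 15: rhs = 3, matching y values: 7, 16 (2 points).
  x = 16: rhs = 14, matching y values: none (0 points).
  x = 17: rhs = 6, matching y values: 11, 12 (2 points).
  x = 18: rhs = 8, matching y values: 10, 13 (2 points).
  x = 19: rhs = 3, matching y values: 7, 16 (2 points).
  x = 20: rhs = 20, matching y values: none (0 points).
  x = 21: rhs = 19, matching y values: none (0 points).
  x = 22: rhs = 6, matching y values: 11, 12 (2 points).
Total affine count: 21.
Full point count |E(F_23)| = 21 + 1 = 22.
Hasse bound: |22 − (23+1)| = |-2| = 2 ≤ 2√23 ≈ 9.5917 ✓.


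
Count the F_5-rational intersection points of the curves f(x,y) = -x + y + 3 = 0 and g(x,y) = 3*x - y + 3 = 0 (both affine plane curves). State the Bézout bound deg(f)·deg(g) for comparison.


Common zeros: {(2, 4)}; count = 1; Bézout bound = 1.

deg(f) = 1, deg(g) = 1, so Bézout bound = 1.
Scan x ∈ F_5. For each x, list the y ∈ F_5 with f(x, y) ≡ 0 and those with g(x, y) ≡ 0 (mod 5); the common zeros in that column are the intersection.
  x = 0: f ≡ 0 at y ∈ {2}; g ≡ 0 at y ∈ {3}; common: ∅.
  x = 1: f ≡ 0 at y ∈ {3}; g ≡ 0 at y ∈ {1}; common: ∅.
  x = 2: f ≡ 0 at y ∈ {4}; g ≡ 0 at y ∈ {4}; common: {4}.
  x = 3: f ≡ 0 at y ∈ {0}; g ≡ 0 at y ∈ {2}; common: ∅.
  x = 4: f ≡ 0 at y ∈ {1}; g ≡ 0 at y ∈ {0}; common: ∅.
Collecting: common zeros = {(2, 4)}, so the count is 1.
Comparison with the Bézout bound: 1 ≤ 1 = deg(f)·deg(g), as expected for curves with no common component (the bound is attained).


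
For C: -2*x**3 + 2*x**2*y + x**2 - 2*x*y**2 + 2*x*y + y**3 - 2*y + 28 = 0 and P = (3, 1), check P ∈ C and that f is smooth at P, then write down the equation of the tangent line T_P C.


Tangent line at P: -36*x + 13*y + 95 = 0.

Step 1: f(3, 1) = 0, so P lies on C.
Step 2: partial derivatives
  f_x(x, y) = -6*x**2 + 4*x*y + 2*x - 2*y**2 + 2*y, f_y(x, y) = 2*x**2 - 4*x*y + 2*x + 3*y**2 - 2.
  f_x(P) = -36, f_y(P) = 13 (gradient nonzero, so P is smooth).
Step 3: tangent line at P: -36·(x − 3) + 13·(y − 1) = 0.
Expanding: -36*x + 13*y + 95 = 0.


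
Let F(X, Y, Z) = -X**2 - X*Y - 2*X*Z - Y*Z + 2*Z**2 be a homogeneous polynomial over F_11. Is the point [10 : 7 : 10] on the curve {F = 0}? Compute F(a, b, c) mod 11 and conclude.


F(10,7,10) ≡ 2 (mod 11); P is NOT on the curve.

Evaluate F(10, 7, 10) term-by-term (mod 11).
  -X**2 ↦ -1·100·1·1 = -100
  -X*Y ↦ -1·10·7·1 = -70
  -2*X*Z ↦ -2·10·1·10 = -200
  -Y*Z ↦ -1·1·7·10 = -70
  2*Z**2 ↦ 2·1·1·100 = 200
Sum: F(10, 7, 10) = (-100) + (-70) + (-200) + (-70) + (200) = -240.
Reducing mod 11: -240 ≡ 2 (mod 11).
Since F(a, b, c) ≡ 2 ≠ 0 (mod 11), P does NOT lie on the curve.


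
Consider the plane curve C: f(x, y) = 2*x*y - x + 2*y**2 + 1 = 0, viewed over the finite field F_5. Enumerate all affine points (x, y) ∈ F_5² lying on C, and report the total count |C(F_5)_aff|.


Affine F_5-points: {(1, 0), (1, 4), (2, 1), (2, 2)}; count = 4.

For each of the 25 pairs (x, y) ∈ F_5², evaluate f(x, y) mod 5. Record the zeros.
  x = 0: [0↦1, 1↦3, 2↦4, 3↦4, 4↦3]  zeros at y ∈ ∅
  x = 1: [0↦0, 1↦4, 2↦2, 3↦4, 4↦0]  zeros at y ∈ {0, 4}
  x = 2: [0↦4, 1↦0, 2↦0, 3↦4, 4↦2]  zeros at y ∈ {1, 2}
  x = 3: [0↦3, 1↦1, 2↦3, 3↦4, 4↦4]  zeros at y ∈ ∅
  x = 4: [0↦2, 1↦2, 2↦1, 3↦4, 4↦1]  zeros at y ∈ ∅
Collecting zeros: affine points = {(1, 0), (1, 4), (2, 1), (2, 2)}.
Total count |C(F_5)_aff| = 4.


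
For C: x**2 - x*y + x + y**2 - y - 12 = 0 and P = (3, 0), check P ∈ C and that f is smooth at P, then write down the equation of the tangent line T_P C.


Tangent line at P: 7*x - 4*y - 21 = 0.

Step 1: f(3, 0) = 0, so P lies on C.
Step 2: partial derivatives
  f_x(x, y) = 2*x - y + 1, f_y(x, y) = -x + 2*y - 1.
  f_x(P) = 7, f_y(P) = -4 (gradient nonzero, so P is smooth).
Step 3: tangent line at P: 7·(x − 3) + -4·(y − 0) = 0.
Expanding: 7*x - 4*y - 21 = 0.


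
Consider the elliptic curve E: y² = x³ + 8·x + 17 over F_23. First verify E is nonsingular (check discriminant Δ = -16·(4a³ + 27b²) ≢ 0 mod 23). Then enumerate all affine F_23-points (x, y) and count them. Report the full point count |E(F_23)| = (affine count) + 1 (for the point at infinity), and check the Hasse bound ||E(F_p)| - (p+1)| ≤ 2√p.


Affine points = {(1, 7), (1, 16), (2, 8), (2, 15), (7, 5), (7, 18), (8, 8), (8, 15), (9, 6), (9, 17), (10, 4), (10, 19), (12, 1), (12, 22), (13, 8), (13, 15), (15, 4), (15, 19), (16, 3), (16, 20), (17, 11), (17, 12), (18, 6), (18, 17), (19, 6), (19, 17), (20, 9), (20, 14), (21, 4), (21, 19), (22, 10), (22, 13)}; affine count = 32; |E(F_23)| = 33.

Discriminant check: Δ ∝ 4a³ + 27b² = 4·8³ + 27·17² = 4·512 + 27·289 ≡ 7 (mod 23). Nonzero ⇒ E is nonsingular.
For each x ∈ F_23, compute rhs = x³ + 8·x + 17 mod 23, then count y ∈ F_23 with y² ≡ rhs.
  x = 0: rhs = 17, matching y values: none (0 points).
  x = 1: rhs = 3, matching y values: 7, 16 (2 points).
  x = 2: rhs = 18, matching y values: 8, 15 (2 points).
  x = 3: rhs = 22, matching y values: none (0 points).
  x = 4: rhs = 21, matching y values: none (0 points).
  x = 5: rhs = 21, matching y values: none (0 points).
  x = 6: rhs = 5, matching y values: none (0 points).
  x = 7: rhs = 2, matching y values: 5, 18 (2 points).
  x = 8: rhs = 18, matching y values: 8, 15 (2 points).
  x = 9: rhs = 13, matching y values: 6, 17 (2 points).
  x = 10: rhs = 16, matching y values: 4, 19 (2 points).
  x = 11: rhs = 10, matching y values: none (0 points).
  x = 12: rhs = 1, matching y values: 1, 22 (2 points).
  x = 13: rhs = 18, matching y values: 8, 15 (2 points).
  x = 14: rhs = 21, matching y values: none (0 points).
  x = 15: rhs = 16, matching y values: 4, 19 (2 points).
  x = 16: rhs = 9, matching y values: 3, 20 (2 points).
  x = 17: rhs = 6, matching y values: 11, 12 (2 points).
  x = 18: rhs = 13, matching y values: 6, 17 (2 points).
  x = 19: rhs = 13, matching y values: 6, 17 (2 points).
  x = 20: rhs = 12, matching y values: 9, 14 (2 points).
  x = 21: rhs = 16, matching y values: 4, 19 (2 points).
  x = 22: rhs = 8, matching y values: 10, 13 (2 points).
Total affine count: 32.
Full point count |E(F_23)| = 32 + 1 = 33.
Hasse bound: |33 − (23+1)| = |9| = 9 ≤ 2√23 ≈ 9.5917 ✓.


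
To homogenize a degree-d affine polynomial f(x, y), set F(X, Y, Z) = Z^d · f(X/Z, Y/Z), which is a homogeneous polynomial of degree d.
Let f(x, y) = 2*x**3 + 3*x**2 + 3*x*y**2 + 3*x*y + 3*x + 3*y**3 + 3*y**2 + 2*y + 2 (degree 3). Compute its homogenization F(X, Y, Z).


F(X, Y, Z) = 2*X**3 + 3*X**2*Z + 3*X*Y**2 + 3*X*Y*Z + 3*X*Z**2 + 3*Y**3 + 3*Y**2*Z + 2*Y*Z**2 + 2*Z**3

deg(f) = 3.
Substitute x = X/Z, y = Y/Z into f, then multiply by Z^3.
  monomial 2·x^3·y^0 ↦ 2·X^3·Y^0·Z^0.
  monomial 3·x^2·y^0 ↦ 3·X^2·Y^0·Z^1.
  monomial 3·x^1·y^2 ↦ 3·X^1·Y^2·Z^0.
  monomial 3·x^1·y^1 ↦ 3·X^1·Y^1·Z^1.
  monomial 3·x^1·y^0 ↦ 3·X^1·Y^0·Z^2.
  monomial 3·x^0·y^3 ↦ 3·X^0·Y^3·Z^0.
  monomial 3·x^0·y^2 ↦ 3·X^0·Y^2·Z^1.
  monomial 2·x^0·y^1 ↦ 2·X^0·Y^1·Z^2.
  monomial 2·x^0·y^0 ↦ 2·X^0·Y^0·Z^3.
Collecting: F(X, Y, Z) = 2*X**3 + 3*X**2*Z + 3*X*Y**2 + 3*X*Y*Z + 3*X*Z**2 + 3*Y**3 + 3*Y**2*Z + 2*Y*Z**2 + 2*Z**3.


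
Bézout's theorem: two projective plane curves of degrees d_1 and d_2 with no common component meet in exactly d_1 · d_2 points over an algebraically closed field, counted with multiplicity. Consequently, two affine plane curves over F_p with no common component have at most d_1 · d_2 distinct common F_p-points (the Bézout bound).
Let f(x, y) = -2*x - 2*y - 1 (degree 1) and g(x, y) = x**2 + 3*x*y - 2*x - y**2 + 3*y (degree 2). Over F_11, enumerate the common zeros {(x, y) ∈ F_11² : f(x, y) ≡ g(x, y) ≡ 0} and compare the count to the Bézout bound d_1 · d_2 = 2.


Common zeros: {(4, 1), (10, 6)}; count = 2; Bézout bound = 2.

deg(f) = 1, deg(g) = 2, so Bézout bound = 2.
Scan x ∈ F_11. For each x, list the y ∈ F_11 with f(x, y) ≡ 0 and those with g(x, y) ≡ 0 (mod 11); the common zeros in that column are the intersection.
  x = 0: f ≡ 0 at y ∈ {5}; g ≡ 0 at y ∈ {0, 3}; common: ∅.
  x = 1: f ≡ 0 at y ∈ {4}; g ≡ 0 at y ∈ ∅; common: ∅.
  x = 2: f ≡ 0 at y ∈ {3}; g ≡ 0 at y ∈ {0, 9}; common: ∅.
  x = 3: f ≡ 0 at y ∈ {2}; g ≡ 0 at y ∈ ∅; common: ∅.
  x = 4: f ≡ 0 at y ∈ {1}; g ≡ 0 at y ∈ {1, 3}; common: {1}.
  x = 5: f ≡ 0 at y ∈ {0}; g ≡ 0 at y ∈ ∅; common: ∅.
  x = 6: f ≡ 0 at y ∈ {10}; g ≡ 0 at y ∈ {1, 9}; common: ∅.
  x = 7: f ≡ 0 at y ∈ {9}; g ≡ 0 at y ∈ {6, 7}; common: ∅.
  x = 8: f ≡ 0 at y ∈ {8}; g ≡ 0 at y ∈ ∅; common: ∅.
  x = 9: f ≡ 0 at y ∈ {7}; g ≡ 0 at y ∈ ∅; common: ∅.
  x = 10: f ≡ 0 at y ∈ {6}; g ≡ 0 at y ∈ {5, 6}; common: {6}.
Collecting: common zeros = {(4, 1), (10, 6)}, so the count is 2.
Comparison with the Bézout bound: 2 ≤ 2 = deg(f)·deg(g), as expected for curves with no common component (the bound is attained).


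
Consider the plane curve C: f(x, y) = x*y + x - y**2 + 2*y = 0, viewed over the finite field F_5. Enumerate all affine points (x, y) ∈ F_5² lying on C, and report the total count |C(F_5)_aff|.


Affine F_5-points: {(0, 0), (0, 2), (2, 1), (2, 3)}; count = 4.

For each of the 25 pairs (x, y) ∈ F_5², evaluate f(x, y) mod 5. Record the zeros.
  x = 0: [0↦0, 1↦1, 2↦0, 3↦2, 4↦2]  zeros at y ∈ {0, 2}
  x = 1: [0↦1, 1↦3, 2↦3, 3↦1, 4↦2]  zeros at y ∈ ∅
  x = 2: [0↦2, 1↦0, 2↦1, 3↦0, 4↦2]  zeros at y ∈ {1, 3}
  x = 3: [0↦3, 1↦2, 2↦4, 3↦4, 4↦2]  zeros at y ∈ ∅
  x = 4: [0↦4, 1↦4, 2↦2, 3↦3, 4↦2]  zeros at y ∈ ∅
Collecting zeros: affine points = {(0, 0), (0, 2), (2, 1), (2, 3)}.
Total count |C(F_5)_aff| = 4.


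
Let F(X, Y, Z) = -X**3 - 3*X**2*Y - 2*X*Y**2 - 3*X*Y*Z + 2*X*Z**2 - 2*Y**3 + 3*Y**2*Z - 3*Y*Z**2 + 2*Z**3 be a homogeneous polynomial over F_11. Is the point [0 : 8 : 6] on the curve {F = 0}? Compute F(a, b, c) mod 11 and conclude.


F(0,8,6) ≡ 4 (mod 11); P is NOT on the curve.

Evaluate F(0, 8, 6) term-by-term (mod 11).
  -X**3 ↦ -1·0·1·1 = 0
  -3*X**2*Y ↦ -3·0·8·1 = 0
  -2*X*Y**2 ↦ -2·0·64·1 = 0
  -3*X*Y*Z ↦ -3·0·8·6 = 0
  2*X*Z**2 ↦ 2·0·1·36 = 0
  -2*Y**3 ↦ -2·1·512·1 = -1024
  3*Y**2*Z ↦ 3·1·64·6 = 1152
  -3*Y*Z**2 ↦ -3·1·8·36 = -864
  2*Z**3 ↦ 2·1·1·216 = 432
Sum: F(0, 8, 6) = (0) + (0) + (0) + (0) + (0) + (-1024) + (1152) + (-864) + (432) = -304.
Reducing mod 11: -304 ≡ 4 (mod 11).
Since F(a, b, c) ≡ 4 ≠ 0 (mod 11), P does NOT lie on the curve.


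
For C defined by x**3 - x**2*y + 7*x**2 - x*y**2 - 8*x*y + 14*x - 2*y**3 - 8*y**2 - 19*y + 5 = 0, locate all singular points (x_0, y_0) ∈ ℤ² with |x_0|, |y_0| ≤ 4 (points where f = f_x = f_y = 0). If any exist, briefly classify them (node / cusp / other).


Singular points: {(-3, -1)}; classification: node.

Compute partial derivatives:
  f_x = 3*x**2 - 2*x*y + 14*x - y**2 - 8*y + 14.
  f_y = -x**2 - 2*x*y - 8*x - 6*y**2 - 16*y - 19.
Scan x_0 ∈ {−4, ..., 4}. For each x_0, f_y(x_0, y) is a polynomial in y; find its integer roots y ∈ {−4, ..., 4}, then test f_x and f at those candidates.
  x = -4: f_y(-4, y) = -6*y**2 - 8*y - 3; no integer root y with |y| ≤ 4.
  x = -3: f_y(-3, y) = -6*y**2 - 10*y - 4; vanishes at y ∈ {-1}. (-3, -1): f_x = 0, f = 0 — SINGULAR.
  x = -2: f_y(-2, y) = -6*y**2 - 12*y - 7; no integer root y with |y| ≤ 4.
  x = -1: f_y(-1, y) = -6*y**2 - 14*y - 12; no integer root y with |y| ≤ 4.
  x = 0: f_y(0, y) = -6*y**2 - 16*y - 19; no integer root y with |y| ≤ 4.
  x = 1: f_y(1, y) = -6*y**2 - 18*y - 28; no integer root y with |y| ≤ 4.
  x = 2: f_y(2, y) = -6*y**2 - 20*y - 39; no integer root y with |y| ≤ 4.
  x = 3: f_y(3, y) = -6*y**2 - 22*y - 52; no integer root y with |y| ≤ 4.
  x = 4: f_y(4, y) = -6*y**2 - 24*y - 67; no integer root y with |y| ≤ 4.
Only singular point on the grid: (-3, -1).
Classify: substitute x = -3 + u, y = -1 + v and expand: f = u**3 - u**2*v - u**2 - u*v**2 - 2*v**3 + v**2.
No constant or linear terms (consistent with a singular point). Quadratic part: -u**2 + v**2. Cubic part: u**3 - u**2*v - u*v**2 - 2*v**3.
The quadratic part v**2 - u**2 = (v − u)(v + u) splits into two distinct linear factors, so there are two distinct tangent lines y − -1 = ±(x − -3) — this is a node (ordinary double point).
Classification: node.


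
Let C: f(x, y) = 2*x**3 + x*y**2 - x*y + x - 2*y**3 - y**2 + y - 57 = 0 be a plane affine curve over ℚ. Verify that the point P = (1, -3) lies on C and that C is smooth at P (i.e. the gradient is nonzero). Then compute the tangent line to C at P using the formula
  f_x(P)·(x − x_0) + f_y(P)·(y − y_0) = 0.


Tangent line at P: 19*x - 54*y - 181 = 0.

Step 1: f(1, -3) = 0, so P lies on C.
Step 2: partial derivatives
  f_x(x, y) = 6*x**2 + y**2 - y + 1, f_y(x, y) = 2*x*y - x - 6*y**2 - 2*y + 1.
  f_x(P) = 19, f_y(P) = -54 (gradient nonzero, so P is smooth).
Step 3: tangent line at P: 19·(x − 1) + -54·(y − -3) = 0.
Expanding: 19*x - 54*y - 181 = 0.


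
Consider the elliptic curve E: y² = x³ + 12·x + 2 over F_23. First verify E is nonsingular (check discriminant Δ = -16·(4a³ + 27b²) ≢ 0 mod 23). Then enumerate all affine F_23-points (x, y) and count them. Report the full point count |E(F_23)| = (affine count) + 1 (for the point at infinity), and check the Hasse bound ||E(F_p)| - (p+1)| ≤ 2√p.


Affine points = {(0, 5), (0, 18), (5, 7), (5, 16), (8, 9), (8, 14), (10, 8), (10, 15), (11, 4), (11, 19), (13, 3), (13, 20), (14, 4), (14, 19), (16, 9), (16, 14), (17, 6), (17, 17), (18, 1), (18, 22), (20, 10), (20, 13), (21, 4), (21, 19), (22, 9), (22, 14)}; affine count = 26; |E(F_23)| = 27.

Discriminant check: Δ ∝ 4a³ + 27b² = 4·12³ + 27·2² = 4·1728 + 27·4 ≡ 5 (mod 23). Nonzero ⇒ E is nonsingular.
For each x ∈ F_23, compute rhs = x³ + 12·x + 2 mod 23, then count y ∈ F_23 with y² ≡ rhs.
  x = 0: rhs = 2, matching y values: 5, 18 (2 points).
  x = 1: rhs = 15, matching y values: none (0 points).
  x = 2: rhs = 11, matching y values: none (0 points).
  x = 3: rhs = 19, matching y values: none (0 points).
  x = 4: rhs = 22, matching y values: none (0 points).
  x = 5: rhs = 3, matching y values: 7, 16 (2 points).
  x = 6: rhs = 14, matching y values: none (0 points).
  x = 7: rhs = 15, matching y values: none (0 points).
  x = 8: rhs = 12, matching y values: 9, 14 (2 points).
  x = 9: rhs = 11, matching y values: none (0 points).
  x = 10: rhs = 18, matching y values: 8, 15 (2 points).
  x = 11: rhs = 16, matching y values: 4, 19 (2 points).
  x = 12: rhs = 11, matching y values: none (0 points).
  x = 13: rhs = 9, matching y values: 3, 20 (2 points).
  x = 14: rhs = 16, matching y values: 4, 19 (2 points).
  x = 15: rhs = 15, matching y values: none (0 points).
  x = 16: rhs = 12, matching y values: 9, 14 (2 points).
  x = 17: rhs = 13, matching y values: 6, 17 (2 points).
  x = 18: rhs = 1, matching y values: 1, 22 (2 points).
  x = 19: rhs = 5, matching y values: none (0 points).
  x = 20: rhs = 8, matching y values: 10, 13 (2 points).
  x = 21: rhs = 16, matching y values: 4, 19 (2 points).
  x = 22: rhs = 12, matching y values: 9, 14 (2 points).
Total affine count: 26.
Full point count |E(F_23)| = 26 + 1 = 27.
Hasse bound: |27 − (23+1)| = |3| = 3 ≤ 2√23 ≈ 9.5917 ✓.


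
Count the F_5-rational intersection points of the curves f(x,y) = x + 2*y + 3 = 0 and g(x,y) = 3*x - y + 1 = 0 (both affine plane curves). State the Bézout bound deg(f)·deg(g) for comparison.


Common zeros: {(0, 1)}; count = 1; Bézout bound = 1.

deg(f) = 1, deg(g) = 1, so Bézout bound = 1.
Scan x ∈ F_5. For each x, list the y ∈ F_5 with f(x, y) ≡ 0 and those with g(x, y) ≡ 0 (mod 5); the common zeros in that column are the intersection.
  x = 0: f ≡ 0 at y ∈ {1}; g ≡ 0 at y ∈ {1}; common: {1}.
  x = 1: f ≡ 0 at y ∈ {3}; g ≡ 0 at y ∈ {4}; common: ∅.
  x = 2: f ≡ 0 at y ∈ {0}; g ≡ 0 at y ∈ {2}; common: ∅.
  x = 3: f ≡ 0 at y ∈ {2}; g ≡ 0 at y ∈ {0}; common: ∅.
  x = 4: f ≡ 0 at y ∈ {4}; g ≡ 0 at y ∈ {3}; common: ∅.
Collecting: common zeros = {(0, 1)}, so the count is 1.
Comparison with the Bézout bound: 1 ≤ 1 = deg(f)·deg(g), as expected for curves with no common component (the bound is attained).


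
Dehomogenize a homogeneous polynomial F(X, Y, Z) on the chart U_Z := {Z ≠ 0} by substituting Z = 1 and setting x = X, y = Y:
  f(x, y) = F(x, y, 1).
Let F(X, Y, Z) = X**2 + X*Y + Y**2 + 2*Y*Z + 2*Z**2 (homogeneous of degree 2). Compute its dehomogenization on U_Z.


f(x, y) = x**2 + x*y + y**2 + 2*y + 2

On U_Z we set Z = 1. Each monomial c·X^i·Y^j·Z^k in F becomes c·x^i·y^j·1^k = c·x^i·y^j.
Substituting Z = 1: F(X, Y, 1) = x**2 + x*y + y**2 + 2*y + 2.
Note: deg(f) ≤ deg(F) = 2; strict inequality happens when F is divisible by Z (lost terms).


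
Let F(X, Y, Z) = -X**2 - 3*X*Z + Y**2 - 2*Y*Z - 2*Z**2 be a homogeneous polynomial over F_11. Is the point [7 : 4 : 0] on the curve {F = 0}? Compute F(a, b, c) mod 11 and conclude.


F(7,4,0) ≡ 0 (mod 11); P is on the curve.

Evaluate F(7, 4, 0) term-by-term (mod 11).
  -X**2 ↦ -1·49·1·1 = -49
  -3*X*Z ↦ -3·7·1·0 = 0
  Y**2 ↦ 1·1·16·1 = 16
  -2*Y*Z ↦ -2·1·4·0 = 0
  -2*Z**2 ↦ -2·1·1·0 = 0
Sum: F(7, 4, 0) = (-49) + (0) + (16) + (0) + (0) = -33.
Reducing mod 11: -33 ≡ 0 (mod 11).
Since F(a, b, c) ≡ 0 (mod 11), P lies on the curve.


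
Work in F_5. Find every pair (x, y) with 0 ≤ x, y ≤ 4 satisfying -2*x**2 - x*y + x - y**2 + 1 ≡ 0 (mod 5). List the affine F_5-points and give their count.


Affine F_5-points: {(0, 1), (0, 4), (1, 0), (1, 4), (2, 0), (2, 3)}; count = 6.

For each of the 25 pairs (x, y) ∈ F_5², evaluate f(x, y) mod 5. Record the zeros.
  x = 0: [0↦1, 1↦0, 2↦2, 3↦2, 4↦0]  zeros at y ∈ {1, 4}
  x = 1: [0↦0, 1↦3, 2↦4, 3↦3, 4↦0]  zeros at y ∈ {0, 4}
  x = 2: [0↦0, 1↦2, 2↦2, 3↦0, 4↦1]  zeros at y ∈ {0, 3}
  x = 3: [0↦1, 1↦2, 2↦1, 3↦3, 4↦3]  zeros at y ∈ ∅
  x = 4: [0↦3, 1↦3, 2↦1, 3↦2, 4↦1]  zeros at y ∈ ∅
Collecting zeros: affine points = {(0, 1), (0, 4), (1, 0), (1, 4), (2, 0), (2, 3)}.
Total count |C(F_5)_aff| = 6.


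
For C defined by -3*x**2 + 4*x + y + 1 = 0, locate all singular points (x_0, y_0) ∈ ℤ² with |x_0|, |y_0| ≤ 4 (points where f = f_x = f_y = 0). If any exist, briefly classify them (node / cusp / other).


No singular points in the scanned grid; C is smooth there.

Compute partial derivatives:
  f_x = 4 - 6*x.
  f_y = 1.
f_y = 1 is a nonzero constant, so f_y never vanishes: no point (x, y) can satisfy f = f_x = f_y = 0. In particular no (x, y) ∈ {−4, ..., 4}² is singular; the curve is smooth.


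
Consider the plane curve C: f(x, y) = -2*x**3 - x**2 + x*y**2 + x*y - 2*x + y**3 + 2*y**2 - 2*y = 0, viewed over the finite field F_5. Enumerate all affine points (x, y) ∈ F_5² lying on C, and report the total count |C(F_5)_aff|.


Affine F_5-points: {(0, 0), (1, 0), (2, 2), (4, 3)}; count = 4.

For each of the 25 pairs (x, y) ∈ F_5², evaluate f(x, y) mod 5. Record the zeros.
  x = 0: [0↦0, 1↦1, 2↦2, 3↦4, 4↦3]  zeros at y ∈ {0}
  x = 1: [0↦0, 1↦3, 2↦3, 3↦1, 4↦3]  zeros at y ∈ {0}
  x = 2: [0↦1, 1↦1, 2↦0, 3↦4, 4↦4]  zeros at y ∈ {2}
  x = 3: [0↦1, 1↦3, 2↦1, 3↦1, 4↦4]  zeros at y ∈ ∅
  x = 4: [0↦3, 1↦2, 2↦4, 3↦0, 4↦1]  zeros at y ∈ {3}
Collecting zeros: affine points = {(0, 0), (1, 0), (2, 2), (4, 3)}.
Total count |C(F_5)_aff| = 4.


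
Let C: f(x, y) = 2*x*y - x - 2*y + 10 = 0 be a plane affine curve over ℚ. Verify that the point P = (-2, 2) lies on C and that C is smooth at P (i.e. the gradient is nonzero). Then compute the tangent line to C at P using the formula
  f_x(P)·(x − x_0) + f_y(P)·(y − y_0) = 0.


Tangent line at P: 3*x - 6*y + 18 = 0.

Step 1: f(-2, 2) = 0, so P lies on C.
Step 2: partial derivatives
  f_x(x, y) = 2*y - 1, f_y(x, y) = 2*x - 2.
  f_x(P) = 3, f_y(P) = -6 (gradient nonzero, so P is smooth).
Step 3: tangent line at P: 3·(x − -2) + -6·(y − 2) = 0.
Expanding: 3*x - 6*y + 18 = 0.


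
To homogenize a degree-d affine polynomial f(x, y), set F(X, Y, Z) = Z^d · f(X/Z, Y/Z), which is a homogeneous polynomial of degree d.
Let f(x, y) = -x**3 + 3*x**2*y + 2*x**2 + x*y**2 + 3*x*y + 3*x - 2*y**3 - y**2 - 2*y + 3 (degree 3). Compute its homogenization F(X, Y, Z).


F(X, Y, Z) = -X**3 + 3*X**2*Y + 2*X**2*Z + X*Y**2 + 3*X*Y*Z + 3*X*Z**2 - 2*Y**3 - Y**2*Z - 2*Y*Z**2 + 3*Z**3

deg(f) = 3.
Substitute x = X/Z, y = Y/Z into f, then multiply by Z^3.
  monomial -1·x^3·y^0 ↦ -1·X^3·Y^0·Z^0.
  monomial 3·x^2·y^1 ↦ 3·X^2·Y^1·Z^0.
  monomial 2·x^2·y^0 ↦ 2·X^2·Y^0·Z^1.
  monomial 1·x^1·y^2 ↦ 1·X^1·Y^2·Z^0.
  monomial 3·x^1·y^1 ↦ 3·X^1·Y^1·Z^1.
  monomial 3·x^1·y^0 ↦ 3·X^1·Y^0·Z^2.
  monomial -2·x^0·y^3 ↦ -2·X^0·Y^3·Z^0.
  monomial -1·x^0·y^2 ↦ -1·X^0·Y^2·Z^1.
  monomial -2·x^0·y^1 ↦ -2·X^0·Y^1·Z^2.
  monomial 3·x^0·y^0 ↦ 3·X^0·Y^0·Z^3.
Collecting: F(X, Y, Z) = -X**3 + 3*X**2*Y + 2*X**2*Z + X*Y**2 + 3*X*Y*Z + 3*X*Z**2 - 2*Y**3 - Y**2*Z - 2*Y*Z**2 + 3*Z**3.


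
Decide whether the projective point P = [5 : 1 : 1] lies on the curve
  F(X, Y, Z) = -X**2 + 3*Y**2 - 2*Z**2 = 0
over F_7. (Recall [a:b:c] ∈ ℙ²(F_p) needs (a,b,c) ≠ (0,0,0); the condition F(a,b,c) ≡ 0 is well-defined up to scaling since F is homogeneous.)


F(5,1,1) ≡ 4 (mod 7); P is NOT on the curve.

Evaluate F(5, 1, 1) term-by-term (mod 7).
  -X**2 ↦ -1·25·1·1 = -25
  3*Y**2 ↦ 3·1·1·1 = 3
  -2*Z**2 ↦ -2·1·1·1 = -2
Sum: F(5, 1, 1) = (-25) + (3) + (-2) = -24.
Reducing mod 7: -24 ≡ 4 (mod 7).
Since F(a, b, c) ≡ 4 ≠ 0 (mod 7), P does NOT lie on the curve.


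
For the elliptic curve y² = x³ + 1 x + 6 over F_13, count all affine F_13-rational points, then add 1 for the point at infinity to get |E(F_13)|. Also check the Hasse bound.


Affine points = {(2, 4), (2, 9), (3, 6), (3, 7), (4, 3), (4, 10), (9, 4), (9, 9), (11, 3), (11, 10), (12, 2), (12, 11)}; affine count = 12; |E(F_13)| = 13.

Discriminant check: Δ ∝ 4a³ + 27b² = 4·1³ + 27·6² = 4·1 + 27·36 ≡ 1 (mod 13). Nonzero ⇒ E is nonsingular.
For each x ∈ F_13, compute rhs = x³ + 1·x + 6 mod 13, then count y ∈ F_13 with y² ≡ rhs.
  x = 0: rhs = 6, matching y values: none (0 points).
  x = 1: rhs = 8, matching y values: none (0 points).
  x = 2: rhs = 3, matching y values: 4, 9 (2 points).
  x = 3: rhs = 10, matching y values: 6, 7 (2 points).
  x = 4: rhs = 9, matching y values: 3, 10 (2 points).
  x = 5: rhs = 6, matching y values: none (0 points).
  x = 6: rhs = 7, matching y values: none (0 points).
  x = 7: rhs = 5, matching y values: none (0 points).
  x = 8: rhs = 6, matching y values: none (0 points).
  x = 9: rhs = 3, matching y values: 4, 9 (2 points).
  x = 10: rhs = 2, matching y values: none (0 points).
  x = 11: rhs = 9, matching y values: 3, 10 (2 points).
  x = 12: rhs = 4, matching y values: 2, 11 (2 points).
Total affine count: 12.
Full point count |E(F_13)| = 12 + 1 = 13.
Hasse bound: |13 − (13+1)| = |-1| = 1 ≤ 2√13 ≈ 7.2111 ✓.


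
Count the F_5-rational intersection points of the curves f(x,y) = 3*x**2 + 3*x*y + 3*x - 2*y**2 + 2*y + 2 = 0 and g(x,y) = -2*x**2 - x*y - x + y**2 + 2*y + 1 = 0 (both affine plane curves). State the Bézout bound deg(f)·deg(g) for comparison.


Common zeros: {(1, 3)}; count = 1; Bézout bound = 4.

deg(f) = 2, deg(g) = 2, so Bézout bound = 4.
Scan x ∈ F_5. For each x, list the y ∈ F_5 with f(x, y) ≡ 0 and those with g(x, y) ≡ 0 (mod 5); the common zeros in that column are the intersection.
  x = 0: f ≡ 0 at y ∈ {3}; g ≡ 0 at y ∈ {4}; common: ∅.
  x = 1: f ≡ 0 at y ∈ {2, 3}; g ≡ 0 at y ∈ {1, 3}; common: {3}.
  x = 2: f ≡ 0 at y ∈ {0, 4}; g ≡ 0 at y ∈ {2, 3}; common: ∅.
  x = 3: f ≡ 0 at y ∈ {4}; g ≡ 0 at y ∈ {0, 1}; common: ∅.
  x = 4: f ≡ 0 at y ∈ ∅; g ≡ 0 at y ∈ {0, 2}; common: ∅.
Collecting: common zeros = {(1, 3)}, so the count is 1.
Comparison with the Bézout bound: 1 ≤ 4 = deg(f)·deg(g), as expected for curves with no common component (the affine F_5-count falls short of the bound because intersections may lie at infinity, over extension fields, or carry multiplicity).


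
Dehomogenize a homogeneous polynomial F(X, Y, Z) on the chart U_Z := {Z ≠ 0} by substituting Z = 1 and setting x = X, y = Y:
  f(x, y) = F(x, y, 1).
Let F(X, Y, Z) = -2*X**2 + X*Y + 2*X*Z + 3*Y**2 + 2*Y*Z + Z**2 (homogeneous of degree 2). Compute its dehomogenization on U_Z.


f(x, y) = -2*x**2 + x*y + 2*x + 3*y**2 + 2*y + 1

On U_Z we set Z = 1. Each monomial c·X^i·Y^j·Z^k in F becomes c·x^i·y^j·1^k = c·x^i·y^j.
Substituting Z = 1: F(X, Y, 1) = -2*x**2 + x*y + 2*x + 3*y**2 + 2*y + 1.
Note: deg(f) ≤ deg(F) = 2; strict inequality happens when F is divisible by Z (lost terms).


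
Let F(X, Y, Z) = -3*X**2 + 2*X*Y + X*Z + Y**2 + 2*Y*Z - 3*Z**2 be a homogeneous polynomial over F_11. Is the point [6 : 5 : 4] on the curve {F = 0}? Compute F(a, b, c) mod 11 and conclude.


F(6,5,4) ≡ 4 (mod 11); P is NOT on the curve.

Evaluate F(6, 5, 4) term-by-term (mod 11).
  -3*X**2 ↦ -3·36·1·1 = -108
  2*X*Y ↦ 2·6·5·1 = 60
  X*Z ↦ 1·6·1·4 = 24
  Y**2 ↦ 1·1·25·1 = 25
  2*Y*Z ↦ 2·1·5·4 = 40
  -3*Z**2 ↦ -3·1·1·16 = -48
Sum: F(6, 5, 4) = (-108) + (60) + (24) + (25) + (40) + (-48) = -7.
Reducing mod 11: -7 ≡ 4 (mod 11).
Since F(a, b, c) ≡ 4 ≠ 0 (mod 11), P does NOT lie on the curve.


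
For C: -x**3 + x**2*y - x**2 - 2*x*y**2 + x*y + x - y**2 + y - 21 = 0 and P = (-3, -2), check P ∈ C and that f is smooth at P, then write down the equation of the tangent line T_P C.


Tangent line at P: -18*x - 13*y - 80 = 0.

Step 1: f(-3, -2) = 0, so P lies on C.
Step 2: partial derivatives
  f_x(x, y) = -3*x**2 + 2*x*y - 2*x - 2*y**2 + y + 1, f_y(x, y) = x**2 - 4*x*y + x - 2*y + 1.
  f_x(P) = -18, f_y(P) = -13 (gradient nonzero, so P is smooth).
Step 3: tangent line at P: -18·(x − -3) + -13·(y − -2) = 0.
Expanding: -18*x - 13*y - 80 = 0.


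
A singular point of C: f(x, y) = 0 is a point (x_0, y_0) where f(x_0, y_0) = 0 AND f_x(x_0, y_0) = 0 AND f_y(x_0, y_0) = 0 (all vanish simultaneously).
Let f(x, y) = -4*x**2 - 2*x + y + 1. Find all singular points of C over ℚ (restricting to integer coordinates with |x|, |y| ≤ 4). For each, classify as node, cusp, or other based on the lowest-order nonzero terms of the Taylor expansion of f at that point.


No singular points in the scanned grid; C is smooth there.

Compute partial derivatives:
  f_x = -8*x - 2.
  f_y = 1.
f_y = 1 is a nonzero constant, so f_y never vanishes: no point (x, y) can satisfy f = f_x = f_y = 0. In particular no (x, y) ∈ {−4, ..., 4}² is singular; the curve is smooth.


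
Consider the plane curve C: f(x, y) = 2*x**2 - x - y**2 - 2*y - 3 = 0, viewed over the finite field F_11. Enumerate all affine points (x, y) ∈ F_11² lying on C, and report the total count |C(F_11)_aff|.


Affine F_11-points: {(0, 2), (0, 7), (2, 1), (2, 8), (4, 1), (4, 8), (6, 2), (6, 7), (7, 0), (7, 9), (10, 0), (10, 9)}; count = 12.

For each of the 121 pairs (x, y) ∈ F_11², evaluate f(x, y) mod 11. Record the zeros.
  x = 0: [0↦8, 1↦5, 2↦0, 3↦4, 4↦6, 5↦6, 6↦4, 7↦0, 8↦5, 9↦8, 10↦9]  zeros at y ∈ {2, 7}
  x = 1: [0↦9, 1↦6, 2↦1, 3↦5, 4↦7, 5↦7, 6↦5, 7↦1, 8↦6, 9↦9, 10↦10]  zeros at y ∈ ∅
  x = 2: [0↦3, 1↦0, 2↦6, 3↦10, 4↦1, 5↦1, 6↦10, 7↦6, 8↦0, 9↦3, 10↦4]  zeros at y ∈ {1, 8}
  x = 3: [0↦1, 1↦9, 2↦4, 3↦8, 4↦10, 5↦10, 6↦8, 7↦4, 8↦9, 9↦1, 10↦2]  zeros at y ∈ ∅
  x = 4: [0↦3, 1↦0, 2↦6, 3↦10, 4↦1, 5↦1, 6↦10, 7↦6, 8↦0, 9↦3, 10↦4]  zeros at y ∈ {1, 8}
  x = 5: [0↦9, 1↦6, 2↦1, 3↦5, 4↦7, 5↦7, 6↦5, 7↦1, 8↦6, 9↦9, 10↦10]  zeros at y ∈ ∅
  x = 6: [0↦8, 1↦5, 2↦0, 3↦4, 4↦6, 5↦6, 6↦4, 7↦0, 8↦5, 9↦8, 10↦9]  zeros at y ∈ {2, 7}
  x = 7: [0↦0, 1↦8, 2↦3, 3↦7, 4↦9, 5↦9, 6↦7, 7↦3, 8↦8, 9↦0, 10↦1]  zeros at y ∈ {0, 9}
  x = 8: [0↦7, 1↦4, 2↦10, 3↦3, 4↦5, 5↦5, 6↦3, 7↦10, 8↦4, 9↦7, 10↦8]  zeros at y ∈ ∅
  x = 9: [0↦7, 1↦4, 2↦10, 3↦3, 4↦5, 5↦5, 6↦3, 7↦10, 8↦4, 9↦7, 10↦8]  zeros at y ∈ ∅
  x = 10: [0↦0, 1↦8, 2↦3, 3↦7, 4↦9, 5↦9, 6↦7, 7↦3, 8↦8, 9↦0, 10↦1]  zeros at y ∈ {0, 9}
Collecting zeros: affine points = {(0, 2), (0, 7), (2, 1), (2, 8), (4, 1), (4, 8), (6, 2), (6, 7), (7, 0), (7, 9), (10, 0), (10, 9)}.
Total count |C(F_11)_aff| = 12.


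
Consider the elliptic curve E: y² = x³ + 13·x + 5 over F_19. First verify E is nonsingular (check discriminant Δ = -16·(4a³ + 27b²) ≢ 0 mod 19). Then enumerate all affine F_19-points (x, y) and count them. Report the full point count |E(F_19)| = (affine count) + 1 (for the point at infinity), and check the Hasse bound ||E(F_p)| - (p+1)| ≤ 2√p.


Affine points = {(0, 9), (0, 10), (1, 0), (2, 1), (2, 18), (4, 8), (4, 11), (5, 9), (5, 10), (11, 4), (11, 15), (14, 9), (14, 10), (17, 3), (17, 16)}; affine count = 15; |E(F_19)| = 16.

Discriminant check: Δ ∝ 4a³ + 27b² = 4·13³ + 27·5² = 4·2197 + 27·25 ≡ 1 (mod 19). Nonzero ⇒ E is nonsingular.
For each x ∈ F_19, compute rhs = x³ + 13·x + 5 mod 19, then count y ∈ F_19 with y² ≡ rhs.
  x = 0: rhs = 5, matching y values: 9, 10 (2 points).
  x = 1: rhs = 0, matching y values: 0 (1 points).
  x = 2: rhs = 1, matching y values: 1, 18 (2 points).
  x = 3: rhs = 14, matching y values: none (0 points).
  x = 4: rhs = 7, matching y values: 8, 11 (2 points).
  x = 5: rhs = 5, matching y values: 9, 10 (2 points).
  x = 6: rhs = 14, matching y values: none (0 points).
  x = 7: rhs = 2, matching y values: none (0 points).
  x = 8: rhs = 13, matching y values: none (0 points).
  x = 9: rhs = 15, matching y values: none (0 points).
  x = 10: rhs = 14, matching y values: none (0 points).
  x = 11: rhs = 16, matching y values: 4, 15 (2 points).
  x = 12: rhs = 8, matching y values: none (0 points).
  x = 13: rhs = 15, matching y values: none (0 points).
  x = 14: rhs = 5, matching y values: 9, 10 (2 points).
  x = 15: rhs = 3, matching y values: none (0 points).
  x = 16: rhs = 15, matching y values: none (0 points).
  x = 17: rhs = 9, matching y values: 3, 16 (2 points).
  x = 18: rhs = 10, matching y values: none (0 points).
Total affine count: 15.
Full point count |E(F_19)| = 15 + 1 = 16.
Hasse bound: |16 − (19+1)| = |-4| = 4 ≤ 2√19 ≈ 8.7178 ✓.


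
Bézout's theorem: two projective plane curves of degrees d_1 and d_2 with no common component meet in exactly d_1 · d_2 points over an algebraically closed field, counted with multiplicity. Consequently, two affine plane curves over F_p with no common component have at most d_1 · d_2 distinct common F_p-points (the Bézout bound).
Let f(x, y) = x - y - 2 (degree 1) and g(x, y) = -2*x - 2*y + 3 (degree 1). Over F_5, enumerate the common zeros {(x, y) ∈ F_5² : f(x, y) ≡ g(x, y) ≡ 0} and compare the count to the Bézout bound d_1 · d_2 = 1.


Common zeros: {(3, 1)}; count = 1; Bézout bound = 1.

deg(f) = 1, deg(g) = 1, so Bézout bound = 1.
Scan x ∈ F_5. For each x, list the y ∈ F_5 with f(x, y) ≡ 0 and those with g(x, y) ≡ 0 (mod 5); the common zeros in that column are the intersection.
  x = 0: f ≡ 0 at y ∈ {3}; g ≡ 0 at y ∈ {4}; common: ∅.
  x = 1: f ≡ 0 at y ∈ {4}; g ≡ 0 at y ∈ {3}; common: ∅.
  x = 2: f ≡ 0 at y ∈ {0}; g ≡ 0 at y ∈ {2}; common: ∅.
  x = 3: f ≡ 0 at y ∈ {1}; g ≡ 0 at y ∈ {1}; common: {1}.
  x = 4: f ≡ 0 at y ∈ {2}; g ≡ 0 at y ∈ {0}; common: ∅.
Collecting: common zeros = {(3, 1)}, so the count is 1.
Comparison with the Bézout bound: 1 ≤ 1 = deg(f)·deg(g), as expected for curves with no common component (the bound is attained).


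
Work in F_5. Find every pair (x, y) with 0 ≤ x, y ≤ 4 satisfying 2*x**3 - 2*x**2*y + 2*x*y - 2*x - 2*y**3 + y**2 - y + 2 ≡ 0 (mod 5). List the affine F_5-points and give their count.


Affine F_5-points: {(0, 1), (1, 1), (3, 0), (4, 2), (4, 4)}; count = 5.

For each of the 25 pairs (x, y) ∈ F_5², evaluate f(x, y) mod 5. Record the zeros.
  x = 0: [0↦2, 1↦0, 2↦3, 3↦4, 4↦1]  zeros at y ∈ {1}
  x = 1: [0↦2, 1↦0, 2↦3, 3↦4, 4↦1]  zeros at y ∈ {1}
  x = 2: [0↦4, 1↦3, 2↦2, 3↦4, 4↦2]  zeros at y ∈ ∅
  x = 3: [0↦0, 1↦1, 2↦2, 3↦1, 4↦1]  zeros at y ∈ {0}
  x = 4: [0↦2, 1↦1, 2↦0, 3↦2, 4↦0]  zeros at y ∈ {2, 4}
Collecting zeros: affine points = {(0, 1), (1, 1), (3, 0), (4, 2), (4, 4)}.
Total count |C(F_5)_aff| = 5.


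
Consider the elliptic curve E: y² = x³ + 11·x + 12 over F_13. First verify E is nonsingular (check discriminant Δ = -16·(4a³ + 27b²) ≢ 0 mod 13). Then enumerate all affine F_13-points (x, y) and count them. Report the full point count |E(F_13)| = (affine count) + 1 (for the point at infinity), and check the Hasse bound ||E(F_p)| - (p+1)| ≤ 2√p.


Affine points = {(0, 5), (0, 8), (2, 4), (2, 9), (4, 4), (4, 9), (5, 6), (5, 7), (7, 4), (7, 9), (8, 1), (8, 12), (10, 2), (10, 11), (12, 0)}; affine count = 15; |E(F_13)| = 16.

Discriminant check: Δ ∝ 4a³ + 27b² = 4·11³ + 27·12² = 4·1331 + 27·144 ≡ 8 (mod 13). Nonzero ⇒ E is nonsingular.
For each x ∈ F_13, compute rhs = x³ + 11·x + 12 mod 13, then count y ∈ F_13 with y² ≡ rhs.
  x = 0: rhs = 12, matching y values: 5, 8 (2 points).
  x = 1: rhs = 11, matching y values: none (0 points).
  x = 2: rhs = 3, matching y values: 4, 9 (2 points).
  x = 3: rhs = 7, matching y values: none (0 points).
  x = 4: rhs = 3, matching y values: 4, 9 (2 points).
  x = 5: rhs = 10, matching y values: 6, 7 (2 points).
  x = 6: rhs = 8, matching y values: none (0 points).
  x = 7: rhs = 3, matching y values: 4, 9 (2 points).
  x = 8: rhs = 1, matching y values: 1, 12 (2 points).
  x = 9: rhs = 8, matching y values: none (0 points).
  x = 10: rhs = 4, matching y values: 2, 11 (2 points).
  x = 11: rhs = 8, matching y values: none (0 points).
  x = 12: rhs = 0, matching y values: 0 (1 points).
Total affine count: 15.
Full point count |E(F_13)| = 15 + 1 = 16.
Hasse bound: |16 − (13+1)| = |2| = 2 ≤ 2√13 ≈ 7.2111 ✓.


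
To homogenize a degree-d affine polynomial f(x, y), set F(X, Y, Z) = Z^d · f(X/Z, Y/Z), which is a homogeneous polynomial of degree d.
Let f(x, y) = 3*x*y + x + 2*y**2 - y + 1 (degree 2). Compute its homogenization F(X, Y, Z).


F(X, Y, Z) = 3*X*Y + X*Z + 2*Y**2 - Y*Z + Z**2

deg(f) = 2.
Substitute x = X/Z, y = Y/Z into f, then multiply by Z^2.
  monomial 3·x^1·y^1 ↦ 3·X^1·Y^1·Z^0.
  monomial 1·x^1·y^0 ↦ 1·X^1·Y^0·Z^1.
  monomial 2·x^0·y^2 ↦ 2·X^0·Y^2·Z^0.
  monomial -1·x^0·y^1 ↦ -1·X^0·Y^1·Z^1.
  monomial 1·x^0·y^0 ↦ 1·X^0·Y^0·Z^2.
Collecting: F(X, Y, Z) = 3*X*Y + X*Z + 2*Y**2 - Y*Z + Z**2.


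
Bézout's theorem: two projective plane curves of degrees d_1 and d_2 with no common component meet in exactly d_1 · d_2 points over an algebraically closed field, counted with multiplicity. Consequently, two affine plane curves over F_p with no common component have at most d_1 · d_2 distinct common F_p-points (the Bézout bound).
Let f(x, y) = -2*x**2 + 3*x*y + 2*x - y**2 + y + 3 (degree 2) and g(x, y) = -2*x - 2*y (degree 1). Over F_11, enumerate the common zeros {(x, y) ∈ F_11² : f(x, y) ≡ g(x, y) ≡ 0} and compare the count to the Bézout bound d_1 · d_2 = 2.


Common zeros: ∅; count = 0; Bézout bound = 2.

deg(f) = 2, deg(g) = 1, so Bézout bound = 2.
Scan x ∈ F_11. For each x, list the y ∈ F_11 with f(x, y) ≡ 0 and those with g(x, y) ≡ 0 (mod 11); the common zeros in that column are the intersection.
  x = 0: f ≡ 0 at y ∈ ∅; g ≡ 0 at y ∈ {0}; common: ∅.
  x = 1: f ≡ 0 at y ∈ ∅; g ≡ 0 at y ∈ {10}; common: ∅.
  x = 2: f ≡ 0 at y ∈ {3, 4}; g ≡ 0 at y ∈ {9}; common: ∅.
  x = 3: f ≡ 0 at y ∈ {1, 9}; g ≡ 0 at y ∈ {8}; common: ∅.
  x = 4: f ≡ 0 at y ∈ ∅; g ≡ 0 at y ∈ {7}; common: ∅.
  x = 5: f ≡ 0 at y ∈ {1, 4}; g ≡ 0 at y ∈ {6}; common: ∅.
  x = 6: f ≡ 0 at y ∈ {9, 10}; g ≡ 0 at y ∈ {5}; common: ∅.
  x = 7: f ≡ 0 at y ∈ ∅; g ≡ 0 at y ∈ {4}; common: ∅.
  x = 8: f ≡ 0 at y ∈ ∅; g ≡ 0 at y ∈ {3}; common: ∅.
  x = 9: f ≡ 0 at y ∈ {3}; g ≡ 0 at y ∈ {2}; common: ∅.
  x = 10: f ≡ 0 at y ∈ {10}; g ≡ 0 at y ∈ {1}; common: ∅.
Collecting: common zeros = ∅, so the count is 0.
Comparison with the Bézout bound: 0 ≤ 2 = deg(f)·deg(g), as expected for curves with no common component (the affine F_11-count falls short of the bound because intersections may lie at infinity, over extension fields, or carry multiplicity).
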